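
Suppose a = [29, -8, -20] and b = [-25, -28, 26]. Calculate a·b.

-1021

a · b = 29·(-25) + (-8)·(-28) + (-20)·26 = -725 + 224 - 520 = -1021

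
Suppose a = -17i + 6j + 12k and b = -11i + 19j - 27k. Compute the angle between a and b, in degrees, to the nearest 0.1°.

91.7

a · b = (-17)·(-11) + 6·19 + 12·(-27) = 187 + 114 - 324 = -23
|a|² = 289 + 36 + 144 = 469,  |a| = √469 ≈ 21.656408
|b|² = 121 + 361 + 729 = 1211,  |b| = √1211 ≈ 34.799425
cos θ = -23 / (21.656408 · 34.799425) ≈ -0.03052
θ = arccos(-0.03052) ≈ 91.7°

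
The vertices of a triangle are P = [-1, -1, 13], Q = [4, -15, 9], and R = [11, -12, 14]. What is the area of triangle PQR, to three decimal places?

68.815

PQ = (5, -14, -4),  PR = (12, -11, 1)
i: (-14)·1 - (-4)·(-11) = -14 - 44 = -58
j: (-4)·12 - 5·1 = -48 - 5 = -53
k: 5·(-11) - (-14)·12 = -55 - (-168) = 113
PQ × PR = (-58, -53, 113)
|PQ × PR| = √18942 ≈ 137.6299
area = ½ · 137.6299 ≈ 68.815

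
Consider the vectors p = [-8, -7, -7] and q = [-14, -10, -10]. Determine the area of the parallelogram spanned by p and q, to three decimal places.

i: (-7)·(-10) - (-7)·(-10) = 70 - 70 = 0
j: (-7)·(-14) - (-8)·(-10) = 98 - 80 = 18
k: (-8)·(-10) - (-7)·(-14) = 80 - 98 = -18
p × q = (0, 18, -18)
|p × q| = √(0² + 18² + (-18)²) = √648 ≈ 25.4558

25.456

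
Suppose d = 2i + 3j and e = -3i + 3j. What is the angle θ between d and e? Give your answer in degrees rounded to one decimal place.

78.7

d · e = 2·(-3) + 3·3 = -6 + 9 = 3
|d|² = 4 + 9 = 13,  |d| = √13 ≈ 3.605551
|e|² = 9 + 9 = 18,  |e| = √18 ≈ 4.242641
cos θ = 3 / (3.605551 · 4.242641) ≈ 0.19612
θ = arccos(0.19612) ≈ 78.7°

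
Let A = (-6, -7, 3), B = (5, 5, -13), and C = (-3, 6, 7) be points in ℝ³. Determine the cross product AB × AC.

AB = (11, 12, -16)
AC = (3, 13, 4)
i: 12·4 - (-16)·13 = 48 - (-208) = 256
j: (-16)·3 - 11·4 = -48 - 44 = -92
k: 11·13 - 12·3 = 143 - 36 = 107
AB × AC = (256, -92, 107)

(256, -92, 107)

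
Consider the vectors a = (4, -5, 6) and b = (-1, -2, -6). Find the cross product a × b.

(42, 18, -13)

i: (-5)·(-6) - 6·(-2) = 30 - (-12) = 42
j: 6·(-1) - 4·(-6) = -6 - (-24) = 18
k: 4·(-2) - (-5)·(-1) = -8 - 5 = -13
a × b = (42, 18, -13)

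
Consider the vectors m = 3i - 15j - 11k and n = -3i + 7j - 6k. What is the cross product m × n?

(167, 51, -24)

i: (-15)·(-6) - (-11)·7 = 90 - (-77) = 167
j: (-11)·(-3) - 3·(-6) = 33 - (-18) = 51
k: 3·7 - (-15)·(-3) = 21 - 45 = -24
m × n = (167, 51, -24)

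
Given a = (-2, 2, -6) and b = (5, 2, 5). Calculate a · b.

-36

a · b = (-2)·5 + 2·2 + (-6)·5 = -10 + 4 - 30 = -36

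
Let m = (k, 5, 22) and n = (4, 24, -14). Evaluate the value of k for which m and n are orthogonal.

47

m · n = k·4 + 5·24 + 22·(-14) = -188 + 4k
Set equal to 0: 4k = 188, so k = 47.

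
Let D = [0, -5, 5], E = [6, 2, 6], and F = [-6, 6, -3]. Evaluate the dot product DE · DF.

DE = E − D = (6, 7, 1)
DF = F − D = (-6, 11, -8)
DE · DF = 6·(-6) + 7·11 + 1·(-8) = -36 + 77 - 8 = 33

33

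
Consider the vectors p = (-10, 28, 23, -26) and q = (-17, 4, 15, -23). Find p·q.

p · q = (-10)·(-17) + 28·4 + 23·15 + (-26)·(-23) = 170 + 112 + 345 + 598 = 1225

1225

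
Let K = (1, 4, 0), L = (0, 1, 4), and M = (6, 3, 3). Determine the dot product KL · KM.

KL = L − K = (-1, -3, 4)
KM = M − K = (5, -1, 3)
KL · KM = (-1)·5 + (-3)·(-1) + 4·3 = -5 + 3 + 12 = 10

10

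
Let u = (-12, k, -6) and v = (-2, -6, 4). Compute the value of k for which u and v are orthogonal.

0

u · v = (-12)·(-2) + k·(-6) + (-6)·4 = 0 - 6k
Set equal to 0: -6k = 0, so k = 0.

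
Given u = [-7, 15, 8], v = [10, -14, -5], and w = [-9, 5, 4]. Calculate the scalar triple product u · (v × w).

v × w:
i: (-14)·4 - (-5)·5 = -56 - (-25) = -31
j: (-5)·(-9) - 10·4 = 45 - 40 = 5
k: 10·5 - (-14)·(-9) = 50 - 126 = -76
v × w = (-31, 5, -76)
u · (v × w) = (-7)·(-31) + 15·5 + 8·(-76) = 217 + 75 - 608 = -316

-316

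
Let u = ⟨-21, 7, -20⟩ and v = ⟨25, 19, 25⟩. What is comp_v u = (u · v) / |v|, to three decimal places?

-22.224

u · v = (-21)·25 + 7·19 + (-20)·25 = -525 + 133 - 500 = -892
|v| = √(625 + 361 + 625) = √1611 ≈ 40.1373
comp_v u = -892 / √1611 ≈ -22.224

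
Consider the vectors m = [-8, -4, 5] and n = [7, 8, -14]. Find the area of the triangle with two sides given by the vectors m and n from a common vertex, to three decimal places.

i: (-4)·(-14) - 5·8 = 56 - 40 = 16
j: 5·7 - (-8)·(-14) = 35 - 112 = -77
k: (-8)·8 - (-4)·7 = -64 - (-28) = -36
m × n = (16, -77, -36)
|m × n| = √(16² + (-77)² + (-36)²) = √7481 ≈ 86.4928
area = ½ · 86.4928 ≈ 43.246

43.246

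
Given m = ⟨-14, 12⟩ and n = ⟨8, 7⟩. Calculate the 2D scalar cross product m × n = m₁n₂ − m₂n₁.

-194

(-14)·7 - 12·8 = -98 - 96 = -194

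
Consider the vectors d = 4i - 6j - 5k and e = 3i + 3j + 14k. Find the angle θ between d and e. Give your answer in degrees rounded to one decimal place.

126.3

d · e = 4·3 + (-6)·3 + (-5)·14 = 12 - 18 - 70 = -76
|d|² = 16 + 36 + 25 = 77,  |d| = √77 ≈ 8.774964
|e|² = 9 + 9 + 196 = 214,  |e| = √214 ≈ 14.628739
cos θ = -76 / (8.774964 · 14.628739) ≈ -0.59205
θ = arccos(-0.59205) ≈ 126.3°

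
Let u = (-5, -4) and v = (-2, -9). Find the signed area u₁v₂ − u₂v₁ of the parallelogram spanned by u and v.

37

(-5)·(-9) - (-4)·(-2) = 45 - 8 = 37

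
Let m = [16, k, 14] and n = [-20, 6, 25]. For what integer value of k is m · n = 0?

-5

m · n = 16·(-20) + k·6 + 14·25 = 30 + 6k
Set equal to 0: 6k = -30, so k = -5.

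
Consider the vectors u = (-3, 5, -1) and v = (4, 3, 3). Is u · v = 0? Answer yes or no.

yes

u · v = (-3)·4 + 5·3 + (-1)·3 = -12 + 15 - 3 = 0
Zero, so the vectors are orthogonal.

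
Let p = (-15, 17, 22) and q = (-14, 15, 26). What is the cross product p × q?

i: 17·26 - 22·15 = 442 - 330 = 112
j: 22·(-14) - (-15)·26 = -308 - (-390) = 82
k: (-15)·15 - 17·(-14) = -225 - (-238) = 13
p × q = (112, 82, 13)

(112, 82, 13)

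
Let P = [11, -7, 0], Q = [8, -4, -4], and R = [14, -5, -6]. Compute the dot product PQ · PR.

PQ = Q − P = (-3, 3, -4)
PR = R − P = (3, 2, -6)
PQ · PR = (-3)·3 + 3·2 + (-4)·(-6) = -9 + 6 + 24 = 21

21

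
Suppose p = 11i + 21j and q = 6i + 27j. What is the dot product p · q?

p · q = 11·6 + 21·27 = 66 + 567 = 633

633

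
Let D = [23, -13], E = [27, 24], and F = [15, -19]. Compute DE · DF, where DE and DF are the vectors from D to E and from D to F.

-254

DE = E − D = (4, 37)
DF = F − D = (-8, -6)
DE · DF = 4·(-8) + 37·(-6) = -32 - 222 = -254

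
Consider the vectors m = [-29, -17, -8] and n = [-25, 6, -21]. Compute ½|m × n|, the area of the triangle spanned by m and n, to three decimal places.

415.363

i: (-17)·(-21) - (-8)·6 = 357 - (-48) = 405
j: (-8)·(-25) - (-29)·(-21) = 200 - 609 = -409
k: (-29)·6 - (-17)·(-25) = -174 - 425 = -599
m × n = (405, -409, -599)
|m × n| = √(405² + (-409)² + (-599)²) = √690107 ≈ 830.7268
area = ½ · 830.7268 ≈ 415.363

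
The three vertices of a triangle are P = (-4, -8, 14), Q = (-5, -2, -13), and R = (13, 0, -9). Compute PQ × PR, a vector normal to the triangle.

PQ = (-1, 6, -27)
PR = (17, 8, -23)
i: 6·(-23) - (-27)·8 = -138 - (-216) = 78
j: (-27)·17 - (-1)·(-23) = -459 - 23 = -482
k: (-1)·8 - 6·17 = -8 - 102 = -110
PQ × PR = (78, -482, -110)

(78, -482, -110)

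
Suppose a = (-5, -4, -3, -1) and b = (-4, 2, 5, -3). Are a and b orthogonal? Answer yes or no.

a · b = (-5)·(-4) + (-4)·2 + (-3)·5 + (-1)·(-3) = 20 - 8 - 15 + 3 = 0
Zero, so the vectors are orthogonal.

yes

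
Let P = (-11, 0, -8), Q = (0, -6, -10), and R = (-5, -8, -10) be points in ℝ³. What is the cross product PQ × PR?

PQ = (11, -6, -2)
PR = (6, -8, -2)
i: (-6)·(-2) - (-2)·(-8) = 12 - 16 = -4
j: (-2)·6 - 11·(-2) = -12 - (-22) = 10
k: 11·(-8) - (-6)·6 = -88 - (-36) = -52
PQ × PR = (-4, 10, -52)

(-4, 10, -52)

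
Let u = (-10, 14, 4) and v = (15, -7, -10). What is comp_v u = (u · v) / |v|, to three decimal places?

u · v = (-10)·15 + 14·(-7) + 4·(-10) = -150 - 98 - 40 = -288
|v| = √(225 + 49 + 100) = √374 ≈ 19.3391
comp_v u = -288 / √374 ≈ -14.892

-14.892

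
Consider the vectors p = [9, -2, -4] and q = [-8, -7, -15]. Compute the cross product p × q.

i: (-2)·(-15) - (-4)·(-7) = 30 - 28 = 2
j: (-4)·(-8) - 9·(-15) = 32 - (-135) = 167
k: 9·(-7) - (-2)·(-8) = -63 - 16 = -79
p × q = (2, 167, -79)

(2, 167, -79)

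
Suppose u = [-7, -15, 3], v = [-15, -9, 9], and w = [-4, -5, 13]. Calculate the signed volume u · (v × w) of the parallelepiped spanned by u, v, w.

v × w:
i: (-9)·13 - 9·(-5) = -117 - (-45) = -72
j: 9·(-4) - (-15)·13 = -36 - (-195) = 159
k: (-15)·(-5) - (-9)·(-4) = 75 - 36 = 39
v × w = (-72, 159, 39)
u · (v × w) = (-7)·(-72) + (-15)·159 + 3·39 = 504 - 2385 + 117 = -1764

-1764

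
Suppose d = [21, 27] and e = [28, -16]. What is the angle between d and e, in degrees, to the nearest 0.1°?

81.9

d · e = 21·28 + 27·(-16) = 588 - 432 = 156
|d|² = 441 + 729 = 1170,  |d| = √1170 ≈ 34.205263
|e|² = 784 + 256 = 1040,  |e| = √1040 ≈ 32.249031
cos θ = 156 / (34.205263 · 32.249031) ≈ 0.14142
θ = arccos(0.14142) ≈ 81.9°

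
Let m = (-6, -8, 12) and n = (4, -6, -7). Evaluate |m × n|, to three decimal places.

145.066

i: (-8)·(-7) - 12·(-6) = 56 - (-72) = 128
j: 12·4 - (-6)·(-7) = 48 - 42 = 6
k: (-6)·(-6) - (-8)·4 = 36 - (-32) = 68
m × n = (128, 6, 68)
|m × n| = √(128² + 6² + 68²) = √21044 ≈ 145.0655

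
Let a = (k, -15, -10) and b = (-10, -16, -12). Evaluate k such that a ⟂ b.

a · b = k·(-10) + (-15)·(-16) + (-10)·(-12) = 360 - 10k
Set equal to 0: -10k = -360, so k = 36.

36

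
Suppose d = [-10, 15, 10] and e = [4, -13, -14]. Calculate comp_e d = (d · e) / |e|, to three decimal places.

d · e = (-10)·4 + 15·(-13) + 10·(-14) = -40 - 195 - 140 = -375
|e| = √(16 + 169 + 196) = √381 ≈ 19.5192
comp_e d = -375 / √381 ≈ -19.212

-19.212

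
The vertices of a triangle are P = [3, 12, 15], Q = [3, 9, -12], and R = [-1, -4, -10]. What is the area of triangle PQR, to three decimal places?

186.586

PQ = (0, -3, -27),  PR = (-4, -16, -25)
i: (-3)·(-25) - (-27)·(-16) = 75 - 432 = -357
j: (-27)·(-4) - 0·(-25) = 108 - 0 = 108
k: 0·(-16) - (-3)·(-4) = 0 - 12 = -12
PQ × PR = (-357, 108, -12)
|PQ × PR| = √139257 ≈ 373.1715
area = ½ · 373.1715 ≈ 186.586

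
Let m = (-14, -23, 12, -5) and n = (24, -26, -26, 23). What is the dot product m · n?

-165

m · n = (-14)·24 + (-23)·(-26) + 12·(-26) + (-5)·23 = -336 + 598 - 312 - 115 = -165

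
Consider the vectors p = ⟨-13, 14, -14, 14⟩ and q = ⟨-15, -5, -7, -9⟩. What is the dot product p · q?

p · q = (-13)·(-15) + 14·(-5) + (-14)·(-7) + 14·(-9) = 195 - 70 + 98 - 126 = 97

97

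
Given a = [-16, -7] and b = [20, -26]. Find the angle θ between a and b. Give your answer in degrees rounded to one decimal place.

a · b = (-16)·20 + (-7)·(-26) = -320 + 182 = -138
|a|² = 256 + 49 = 305,  |a| = √305 ≈ 17.464249
|b|² = 400 + 676 = 1076,  |b| = √1076 ≈ 32.802439
cos θ = -138 / (17.464249 · 32.802439) ≈ -0.24089
θ = arccos(-0.24089) ≈ 103.9°

103.9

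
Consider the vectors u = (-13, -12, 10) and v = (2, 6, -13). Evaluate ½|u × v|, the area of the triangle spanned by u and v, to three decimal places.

i: (-12)·(-13) - 10·6 = 156 - 60 = 96
j: 10·2 - (-13)·(-13) = 20 - 169 = -149
k: (-13)·6 - (-12)·2 = -78 - (-24) = -54
u × v = (96, -149, -54)
|u × v| = √(96² + (-149)² + (-54)²) = √34333 ≈ 185.2917
area = ½ · 185.2917 ≈ 92.646

92.646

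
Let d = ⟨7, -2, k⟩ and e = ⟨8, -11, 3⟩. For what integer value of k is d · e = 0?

d · e = 7·8 + (-2)·(-11) + k·3 = 78 + 3k
Set equal to 0: 3k = -78, so k = -26.

-26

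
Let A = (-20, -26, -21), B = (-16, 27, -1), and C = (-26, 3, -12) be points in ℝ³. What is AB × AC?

AB = (4, 53, 20)
AC = (-6, 29, 9)
i: 53·9 - 20·29 = 477 - 580 = -103
j: 20·(-6) - 4·9 = -120 - 36 = -156
k: 4·29 - 53·(-6) = 116 - (-318) = 434
AB × AC = (-103, -156, 434)

(-103, -156, 434)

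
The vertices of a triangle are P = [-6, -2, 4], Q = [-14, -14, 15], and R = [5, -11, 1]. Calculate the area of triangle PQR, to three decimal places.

131.577

PQ = (-8, -12, 11),  PR = (11, -9, -3)
i: (-12)·(-3) - 11·(-9) = 36 - (-99) = 135
j: 11·11 - (-8)·(-3) = 121 - 24 = 97
k: (-8)·(-9) - (-12)·11 = 72 - (-132) = 204
PQ × PR = (135, 97, 204)
|PQ × PR| = √69250 ≈ 263.1539
area = ½ · 263.1539 ≈ 131.577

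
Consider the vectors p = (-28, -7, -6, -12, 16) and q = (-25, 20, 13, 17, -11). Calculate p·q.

p · q = (-28)·(-25) + (-7)·20 + (-6)·13 + (-12)·17 + 16·(-11) = 700 - 140 - 78 - 204 - 176 = 102

102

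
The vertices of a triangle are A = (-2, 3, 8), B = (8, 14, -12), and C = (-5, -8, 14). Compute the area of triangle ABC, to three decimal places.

AB = (10, 11, -20),  AC = (-3, -11, 6)
i: 11·6 - (-20)·(-11) = 66 - 220 = -154
j: (-20)·(-3) - 10·6 = 60 - 60 = 0
k: 10·(-11) - 11·(-3) = -110 - (-33) = -77
AB × AC = (-154, 0, -77)
|AB × AC| = √29645 ≈ 172.1772
area = ½ · 172.1772 ≈ 86.089

86.089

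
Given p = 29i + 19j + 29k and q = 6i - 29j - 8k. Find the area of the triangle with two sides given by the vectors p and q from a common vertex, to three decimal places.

i: 19·(-8) - 29·(-29) = -152 - (-841) = 689
j: 29·6 - 29·(-8) = 174 - (-232) = 406
k: 29·(-29) - 19·6 = -841 - 114 = -955
p × q = (689, 406, -955)
|p × q| = √(689² + 406² + (-955)²) = √1551582 ≈ 1245.6251
area = ½ · 1245.6251 ≈ 622.813

622.813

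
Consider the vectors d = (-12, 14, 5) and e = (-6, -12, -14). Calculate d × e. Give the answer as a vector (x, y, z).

i: 14·(-14) - 5·(-12) = -196 - (-60) = -136
j: 5·(-6) - (-12)·(-14) = -30 - 168 = -198
k: (-12)·(-12) - 14·(-6) = 144 - (-84) = 228
d × e = (-136, -198, 228)

(-136, -198, 228)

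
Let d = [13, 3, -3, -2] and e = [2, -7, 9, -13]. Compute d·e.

d · e = 13·2 + 3·(-7) + (-3)·9 + (-2)·(-13) = 26 - 21 - 27 + 26 = 4

4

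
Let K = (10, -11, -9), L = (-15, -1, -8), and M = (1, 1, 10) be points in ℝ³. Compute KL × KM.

(178, 466, -210)

KL = (-25, 10, 1)
KM = (-9, 12, 19)
i: 10·19 - 1·12 = 190 - 12 = 178
j: 1·(-9) - (-25)·19 = -9 - (-475) = 466
k: (-25)·12 - 10·(-9) = -300 - (-90) = -210
KL × KM = (178, 466, -210)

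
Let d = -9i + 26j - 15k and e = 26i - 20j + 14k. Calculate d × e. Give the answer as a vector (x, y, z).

(64, -264, -496)

i: 26·14 - (-15)·(-20) = 364 - 300 = 64
j: (-15)·26 - (-9)·14 = -390 - (-126) = -264
k: (-9)·(-20) - 26·26 = 180 - 676 = -496
d × e = (64, -264, -496)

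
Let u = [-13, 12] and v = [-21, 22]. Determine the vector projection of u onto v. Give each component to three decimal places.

(-12.191, 12.772)

u · v = (-13)·(-21) + 12·22 = 273 + 264 = 537
|v|² = 441 + 484 = 925
proj_v u = (537/925) · (-21, 22) ≈ (-12.191, 12.772)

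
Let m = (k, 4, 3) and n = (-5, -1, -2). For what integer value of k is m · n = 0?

-2

m · n = k·(-5) + 4·(-1) + 3·(-2) = -10 - 5k
Set equal to 0: -5k = 10, so k = -2.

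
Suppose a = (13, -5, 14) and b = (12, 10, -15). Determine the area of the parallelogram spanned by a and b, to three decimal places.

414.842

i: (-5)·(-15) - 14·10 = 75 - 140 = -65
j: 14·12 - 13·(-15) = 168 - (-195) = 363
k: 13·10 - (-5)·12 = 130 - (-60) = 190
a × b = (-65, 363, 190)
|a × b| = √((-65)² + 363² + 190²) = √172094 ≈ 414.8421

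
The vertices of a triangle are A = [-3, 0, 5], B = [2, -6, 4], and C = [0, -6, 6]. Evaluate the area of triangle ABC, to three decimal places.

AB = (5, -6, -1),  AC = (3, -6, 1)
i: (-6)·1 - (-1)·(-6) = -6 - 6 = -12
j: (-1)·3 - 5·1 = -3 - 5 = -8
k: 5·(-6) - (-6)·3 = -30 - (-18) = -12
AB × AC = (-12, -8, -12)
|AB × AC| = √352 ≈ 18.7617
area = ½ · 18.7617 ≈ 9.381

9.381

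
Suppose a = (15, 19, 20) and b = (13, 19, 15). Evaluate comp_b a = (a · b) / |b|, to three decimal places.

31.153

a · b = 15·13 + 19·19 + 20·15 = 195 + 361 + 300 = 856
|b| = √(169 + 361 + 225) = √755 ≈ 27.4773
comp_b a = 856 / √755 ≈ 31.153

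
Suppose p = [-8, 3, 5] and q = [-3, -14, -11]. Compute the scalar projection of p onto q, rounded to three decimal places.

p · q = (-8)·(-3) + 3·(-14) + 5·(-11) = 24 - 42 - 55 = -73
|q| = √(9 + 196 + 121) = √326 ≈ 18.0555
comp_q p = -73 / √326 ≈ -4.043

-4.043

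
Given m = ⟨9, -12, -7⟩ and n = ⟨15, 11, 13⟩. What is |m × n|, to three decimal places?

i: (-12)·13 - (-7)·11 = -156 - (-77) = -79
j: (-7)·15 - 9·13 = -105 - 117 = -222
k: 9·11 - (-12)·15 = 99 - (-180) = 279
m × n = (-79, -222, 279)
|m × n| = √((-79)² + (-222)² + 279²) = √133366 ≈ 365.1931

365.193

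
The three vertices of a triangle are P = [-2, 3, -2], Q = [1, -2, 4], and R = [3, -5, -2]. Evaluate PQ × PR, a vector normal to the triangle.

PQ = (3, -5, 6)
PR = (5, -8, 0)
i: (-5)·0 - 6·(-8) = 0 - (-48) = 48
j: 6·5 - 3·0 = 30 - 0 = 30
k: 3·(-8) - (-5)·5 = -24 - (-25) = 1
PQ × PR = (48, 30, 1)

(48, 30, 1)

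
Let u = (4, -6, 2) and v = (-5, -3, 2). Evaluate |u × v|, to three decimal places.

i: (-6)·2 - 2·(-3) = -12 - (-6) = -6
j: 2·(-5) - 4·2 = -10 - 8 = -18
k: 4·(-3) - (-6)·(-5) = -12 - 30 = -42
u × v = (-6, -18, -42)
|u × v| = √((-6)² + (-18)² + (-42)²) = √2124 ≈ 46.0869

46.087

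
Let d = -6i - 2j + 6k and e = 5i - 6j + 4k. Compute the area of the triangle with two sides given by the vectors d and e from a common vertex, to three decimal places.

i: (-2)·4 - 6·(-6) = -8 - (-36) = 28
j: 6·5 - (-6)·4 = 30 - (-24) = 54
k: (-6)·(-6) - (-2)·5 = 36 - (-10) = 46
d × e = (28, 54, 46)
|d × e| = √(28² + 54² + 46²) = √5816 ≈ 76.2627
area = ½ · 76.2627 ≈ 38.131

38.131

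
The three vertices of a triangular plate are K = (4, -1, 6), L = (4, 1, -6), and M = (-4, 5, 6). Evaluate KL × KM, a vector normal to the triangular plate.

KL = (0, 2, -12)
KM = (-8, 6, 0)
i: 2·0 - (-12)·6 = 0 - (-72) = 72
j: (-12)·(-8) - 0·0 = 96 - 0 = 96
k: 0·6 - 2·(-8) = 0 - (-16) = 16
KL × KM = (72, 96, 16)

(72, 96, 16)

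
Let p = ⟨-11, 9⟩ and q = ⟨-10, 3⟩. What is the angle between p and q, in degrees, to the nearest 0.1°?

22.6

p · q = (-11)·(-10) + 9·3 = 110 + 27 = 137
|p|² = 121 + 81 = 202,  |p| = √202 ≈ 14.212670
|q|² = 100 + 9 = 109,  |q| = √109 ≈ 10.440307
cos θ = 137 / (14.212670 · 10.440307) ≈ 0.92328
θ = arccos(0.92328) ≈ 22.6°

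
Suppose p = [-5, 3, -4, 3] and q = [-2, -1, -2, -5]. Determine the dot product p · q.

0

p · q = (-5)·(-2) + 3·(-1) + (-4)·(-2) + 3·(-5) = 10 - 3 + 8 - 15 = 0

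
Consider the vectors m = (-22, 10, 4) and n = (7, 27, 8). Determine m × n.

i: 10·8 - 4·27 = 80 - 108 = -28
j: 4·7 - (-22)·8 = 28 - (-176) = 204
k: (-22)·27 - 10·7 = -594 - 70 = -664
m × n = (-28, 204, -664)

(-28, 204, -664)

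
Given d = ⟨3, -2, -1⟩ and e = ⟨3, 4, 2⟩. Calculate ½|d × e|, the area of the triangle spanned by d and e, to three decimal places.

10.062

i: (-2)·2 - (-1)·4 = -4 - (-4) = 0
j: (-1)·3 - 3·2 = -3 - 6 = -9
k: 3·4 - (-2)·3 = 12 - (-6) = 18
d × e = (0, -9, 18)
|d × e| = √(0² + (-9)² + 18²) = √405 ≈ 20.1246
area = ½ · 20.1246 ≈ 10.062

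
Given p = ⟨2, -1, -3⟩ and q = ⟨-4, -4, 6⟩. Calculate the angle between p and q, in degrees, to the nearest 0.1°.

135.5

p · q = 2·(-4) + (-1)·(-4) + (-3)·6 = -8 + 4 - 18 = -22
|p|² = 4 + 1 + 9 = 14,  |p| = √14 ≈ 3.741657
|q|² = 16 + 16 + 36 = 68,  |q| = √68 ≈ 8.246211
cos θ = -22 / (3.741657 · 8.246211) ≈ -0.71302
θ = arccos(-0.71302) ≈ 135.5°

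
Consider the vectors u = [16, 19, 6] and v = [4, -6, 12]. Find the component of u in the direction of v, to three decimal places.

u · v = 16·4 + 19·(-6) + 6·12 = 64 - 114 + 72 = 22
|v| = √(16 + 36 + 144) = √196 ≈ 14.0000
comp_v u = 22 / √196 ≈ 1.571

1.571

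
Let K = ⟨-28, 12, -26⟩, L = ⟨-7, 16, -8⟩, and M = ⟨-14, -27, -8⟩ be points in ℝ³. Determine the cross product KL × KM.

KL = (21, 4, 18)
KM = (14, -39, 18)
i: 4·18 - 18·(-39) = 72 - (-702) = 774
j: 18·14 - 21·18 = 252 - 378 = -126
k: 21·(-39) - 4·14 = -819 - 56 = -875
KL × KM = (774, -126, -875)

(774, -126, -875)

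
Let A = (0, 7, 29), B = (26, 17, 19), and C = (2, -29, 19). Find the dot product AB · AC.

-208

AB = B − A = (26, 10, -10)
AC = C − A = (2, -36, -10)
AB · AC = 26·2 + 10·(-36) + (-10)·(-10) = 52 - 360 + 100 = -208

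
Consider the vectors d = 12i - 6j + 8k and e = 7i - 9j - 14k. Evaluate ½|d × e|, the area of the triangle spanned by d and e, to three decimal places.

i: (-6)·(-14) - 8·(-9) = 84 - (-72) = 156
j: 8·7 - 12·(-14) = 56 - (-168) = 224
k: 12·(-9) - (-6)·7 = -108 - (-42) = -66
d × e = (156, 224, -66)
|d × e| = √(156² + 224² + (-66)²) = √78868 ≈ 280.8345
area = ½ · 280.8345 ≈ 140.417

140.417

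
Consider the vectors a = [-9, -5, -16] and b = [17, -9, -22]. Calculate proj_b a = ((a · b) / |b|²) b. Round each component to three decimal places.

a · b = (-9)·17 + (-5)·(-9) + (-16)·(-22) = -153 + 45 + 352 = 244
|b|² = 289 + 81 + 484 = 854
proj_b a = (244/854) · (17, -9, -22) ≈ (4.857, -2.571, -6.286)

(4.857, -2.571, -6.286)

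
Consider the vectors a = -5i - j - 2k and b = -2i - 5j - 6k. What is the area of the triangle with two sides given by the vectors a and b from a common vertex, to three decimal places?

17.471

i: (-1)·(-6) - (-2)·(-5) = 6 - 10 = -4
j: (-2)·(-2) - (-5)·(-6) = 4 - 30 = -26
k: (-5)·(-5) - (-1)·(-2) = 25 - 2 = 23
a × b = (-4, -26, 23)
|a × b| = √((-4)² + (-26)² + 23²) = √1221 ≈ 34.9428
area = ½ · 34.9428 ≈ 17.471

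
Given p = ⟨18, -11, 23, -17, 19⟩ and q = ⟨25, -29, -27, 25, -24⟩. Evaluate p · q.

p · q = 18·25 + (-11)·(-29) + 23·(-27) + (-17)·25 + 19·(-24) = 450 + 319 - 621 - 425 - 456 = -733

-733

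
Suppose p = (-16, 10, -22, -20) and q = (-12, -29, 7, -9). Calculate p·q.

p · q = (-16)·(-12) + 10·(-29) + (-22)·7 + (-20)·(-9) = 192 - 290 - 154 + 180 = -72

-72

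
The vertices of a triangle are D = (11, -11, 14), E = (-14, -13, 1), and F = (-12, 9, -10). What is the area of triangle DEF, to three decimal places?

DE = (-25, -2, -13),  DF = (-23, 20, -24)
i: (-2)·(-24) - (-13)·20 = 48 - (-260) = 308
j: (-13)·(-23) - (-25)·(-24) = 299 - 600 = -301
k: (-25)·20 - (-2)·(-23) = -500 - 46 = -546
DE × DF = (308, -301, -546)
|DE × DF| = √483581 ≈ 695.3999
area = ½ · 695.3999 ≈ 347.700

347.700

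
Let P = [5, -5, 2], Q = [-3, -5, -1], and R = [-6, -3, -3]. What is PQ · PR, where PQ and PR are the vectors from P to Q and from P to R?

103

PQ = Q − P = (-8, 0, -3)
PR = R − P = (-11, 2, -5)
PQ · PR = (-8)·(-11) + 0·2 + (-3)·(-5) = 88 + 0 + 15 = 103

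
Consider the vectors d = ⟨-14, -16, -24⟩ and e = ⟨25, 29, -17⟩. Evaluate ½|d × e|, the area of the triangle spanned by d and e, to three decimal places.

640.177

i: (-16)·(-17) - (-24)·29 = 272 - (-696) = 968
j: (-24)·25 - (-14)·(-17) = -600 - 238 = -838
k: (-14)·29 - (-16)·25 = -406 - (-400) = -6
d × e = (968, -838, -6)
|d × e| = √(968² + (-838)² + (-6)²) = √1639304 ≈ 1280.3531
area = ½ · 1280.3531 ≈ 640.177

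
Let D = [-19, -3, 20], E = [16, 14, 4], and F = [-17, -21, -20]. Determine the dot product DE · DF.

DE = E − D = (35, 17, -16)
DF = F − D = (2, -18, -40)
DE · DF = 35·2 + 17·(-18) + (-16)·(-40) = 70 - 306 + 640 = 404

404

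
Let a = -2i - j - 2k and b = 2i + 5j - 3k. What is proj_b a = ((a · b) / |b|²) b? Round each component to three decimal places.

(-0.158, -0.395, 0.237)

a · b = (-2)·2 + (-1)·5 + (-2)·(-3) = -4 - 5 + 6 = -3
|b|² = 4 + 25 + 9 = 38
proj_b a = (-3/38) · (2, 5, -3) ≈ (-0.158, -0.395, 0.237)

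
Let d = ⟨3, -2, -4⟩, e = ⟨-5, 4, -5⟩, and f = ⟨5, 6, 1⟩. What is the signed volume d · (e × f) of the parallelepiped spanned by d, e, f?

342

e × f:
i: 4·1 - (-5)·6 = 4 - (-30) = 34
j: (-5)·5 - (-5)·1 = -25 - (-5) = -20
k: (-5)·6 - 4·5 = -30 - 20 = -50
e × f = (34, -20, -50)
d · (e × f) = 3·34 + (-2)·(-20) + (-4)·(-50) = 102 + 40 + 200 = 342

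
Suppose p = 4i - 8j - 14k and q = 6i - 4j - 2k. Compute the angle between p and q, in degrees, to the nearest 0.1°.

47.5

p · q = 4·6 + (-8)·(-4) + (-14)·(-2) = 24 + 32 + 28 = 84
|p|² = 16 + 64 + 196 = 276,  |p| = √276 ≈ 16.613248
|q|² = 36 + 16 + 4 = 56,  |q| = √56 ≈ 7.483315
cos θ = 84 / (16.613248 · 7.483315) ≈ 0.67566
θ = arccos(0.67566) ≈ 47.5°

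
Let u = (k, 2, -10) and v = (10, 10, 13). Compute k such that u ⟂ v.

u · v = k·10 + 2·10 + (-10)·13 = -110 + 10k
Set equal to 0: 10k = 110, so k = 11.

11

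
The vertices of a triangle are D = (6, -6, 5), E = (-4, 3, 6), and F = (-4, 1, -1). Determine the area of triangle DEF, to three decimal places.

47.489

DE = (-10, 9, 1),  DF = (-10, 7, -6)
i: 9·(-6) - 1·7 = -54 - 7 = -61
j: 1·(-10) - (-10)·(-6) = -10 - 60 = -70
k: (-10)·7 - 9·(-10) = -70 - (-90) = 20
DE × DF = (-61, -70, 20)
|DE × DF| = √9021 ≈ 94.9789
area = ½ · 94.9789 ≈ 47.489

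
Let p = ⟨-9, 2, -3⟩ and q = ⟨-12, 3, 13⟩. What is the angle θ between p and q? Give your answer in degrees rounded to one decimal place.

p · q = (-9)·(-12) + 2·3 + (-3)·13 = 108 + 6 - 39 = 75
|p|² = 81 + 4 + 9 = 94,  |p| = √94 ≈ 9.695360
|q|² = 144 + 9 + 169 = 322,  |q| = √322 ≈ 17.944358
cos θ = 75 / (9.695360 · 17.944358) ≈ 0.43109
θ = arccos(0.43109) ≈ 64.5°

64.5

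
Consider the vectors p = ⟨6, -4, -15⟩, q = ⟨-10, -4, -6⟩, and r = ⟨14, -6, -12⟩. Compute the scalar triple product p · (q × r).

q × r:
i: (-4)·(-12) - (-6)·(-6) = 48 - 36 = 12
j: (-6)·14 - (-10)·(-12) = -84 - 120 = -204
k: (-10)·(-6) - (-4)·14 = 60 - (-56) = 116
q × r = (12, -204, 116)
p · (q × r) = 6·12 + (-4)·(-204) + (-15)·116 = 72 + 816 - 1740 = -852

-852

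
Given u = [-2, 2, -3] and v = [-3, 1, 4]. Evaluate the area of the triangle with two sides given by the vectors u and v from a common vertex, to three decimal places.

i: 2·4 - (-3)·1 = 8 - (-3) = 11
j: (-3)·(-3) - (-2)·4 = 9 - (-8) = 17
k: (-2)·1 - 2·(-3) = -2 - (-6) = 4
u × v = (11, 17, 4)
|u × v| = √(11² + 17² + 4²) = √426 ≈ 20.6398
area = ½ · 20.6398 ≈ 10.320

10.320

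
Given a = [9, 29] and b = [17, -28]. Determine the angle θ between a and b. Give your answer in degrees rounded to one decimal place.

a · b = 9·17 + 29·(-28) = 153 - 812 = -659
|a|² = 81 + 841 = 922,  |a| = √922 ≈ 30.364453
|b|² = 289 + 784 = 1073,  |b| = √1073 ≈ 32.756679
cos θ = -659 / (30.364453 · 32.756679) ≈ -0.66255
θ = arccos(-0.66255) ≈ 131.5°

131.5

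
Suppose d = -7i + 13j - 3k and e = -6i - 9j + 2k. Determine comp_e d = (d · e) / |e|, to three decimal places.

d · e = (-7)·(-6) + 13·(-9) + (-3)·2 = 42 - 117 - 6 = -81
|e| = √(36 + 81 + 4) = √121 ≈ 11.0000
comp_e d = -81 / √121 ≈ -7.364

-7.364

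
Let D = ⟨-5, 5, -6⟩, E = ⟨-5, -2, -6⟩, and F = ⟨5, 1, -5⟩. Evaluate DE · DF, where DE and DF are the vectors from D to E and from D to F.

DE = E − D = (0, -7, 0)
DF = F − D = (10, -4, 1)
DE · DF = 0·10 + (-7)·(-4) + 0·1 = 0 + 28 + 0 = 28

28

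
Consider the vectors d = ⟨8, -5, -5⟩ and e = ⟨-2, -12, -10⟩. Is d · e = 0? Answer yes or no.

d · e = 8·(-2) + (-5)·(-12) + (-5)·(-10) = -16 + 60 + 50 = 94
Nonzero, so the vectors are not orthogonal.

no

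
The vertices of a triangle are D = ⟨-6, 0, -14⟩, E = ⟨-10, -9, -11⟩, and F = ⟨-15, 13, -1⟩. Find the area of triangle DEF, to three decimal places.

103.259

DE = (-4, -9, 3),  DF = (-9, 13, 13)
i: (-9)·13 - 3·13 = -117 - 39 = -156
j: 3·(-9) - (-4)·13 = -27 - (-52) = 25
k: (-4)·13 - (-9)·(-9) = -52 - 81 = -133
DE × DF = (-156, 25, -133)
|DE × DF| = √42650 ≈ 206.5188
area = ½ · 206.5188 ≈ 103.259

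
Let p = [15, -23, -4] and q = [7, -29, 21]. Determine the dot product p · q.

p · q = 15·7 + (-23)·(-29) + (-4)·21 = 105 + 667 - 84 = 688

688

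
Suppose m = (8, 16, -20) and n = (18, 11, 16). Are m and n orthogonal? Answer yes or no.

yes

m · n = 8·18 + 16·11 + (-20)·16 = 144 + 176 - 320 = 0
Zero, so the vectors are orthogonal.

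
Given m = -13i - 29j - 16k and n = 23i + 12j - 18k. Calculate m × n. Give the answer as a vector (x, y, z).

i: (-29)·(-18) - (-16)·12 = 522 - (-192) = 714
j: (-16)·23 - (-13)·(-18) = -368 - 234 = -602
k: (-13)·12 - (-29)·23 = -156 - (-667) = 511
m × n = (714, -602, 511)

(714, -602, 511)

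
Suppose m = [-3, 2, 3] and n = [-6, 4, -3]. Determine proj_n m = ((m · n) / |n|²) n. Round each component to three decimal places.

(-1.672, 1.115, -0.836)

m · n = (-3)·(-6) + 2·4 + 3·(-3) = 18 + 8 - 9 = 17
|n|² = 36 + 16 + 9 = 61
proj_n m = (17/61) · (-6, 4, -3) ≈ (-1.672, 1.115, -0.836)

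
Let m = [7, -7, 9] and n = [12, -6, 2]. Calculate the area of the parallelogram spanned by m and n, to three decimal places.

i: (-7)·2 - 9·(-6) = -14 - (-54) = 40
j: 9·12 - 7·2 = 108 - 14 = 94
k: 7·(-6) - (-7)·12 = -42 - (-84) = 42
m × n = (40, 94, 42)
|m × n| = √(40² + 94² + 42²) = √12200 ≈ 110.4536

110.454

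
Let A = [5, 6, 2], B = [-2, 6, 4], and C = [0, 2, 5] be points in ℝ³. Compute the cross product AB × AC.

(8, 11, 28)

AB = (-7, 0, 2)
AC = (-5, -4, 3)
i: 0·3 - 2·(-4) = 0 - (-8) = 8
j: 2·(-5) - (-7)·3 = -10 - (-21) = 11
k: (-7)·(-4) - 0·(-5) = 28 - 0 = 28
AB × AC = (8, 11, 28)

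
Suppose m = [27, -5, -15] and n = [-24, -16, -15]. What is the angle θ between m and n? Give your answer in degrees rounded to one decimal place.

109.7

m · n = 27·(-24) + (-5)·(-16) + (-15)·(-15) = -648 + 80 + 225 = -343
|m|² = 729 + 25 + 225 = 979,  |m| = √979 ≈ 31.288976
|n|² = 576 + 256 + 225 = 1057,  |n| = √1057 ≈ 32.511536
cos θ = -343 / (31.288976 · 32.511536) ≈ -0.33718
θ = arccos(-0.33718) ≈ 109.7°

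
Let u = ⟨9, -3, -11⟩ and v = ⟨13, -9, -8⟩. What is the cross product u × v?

(-75, -71, -42)

i: (-3)·(-8) - (-11)·(-9) = 24 - 99 = -75
j: (-11)·13 - 9·(-8) = -143 - (-72) = -71
k: 9·(-9) - (-3)·13 = -81 - (-39) = -42
u × v = (-75, -71, -42)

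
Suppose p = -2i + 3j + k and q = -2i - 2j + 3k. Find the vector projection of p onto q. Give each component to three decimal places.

(-0.118, -0.118, 0.176)

p · q = (-2)·(-2) + 3·(-2) + 1·3 = 4 - 6 + 3 = 1
|q|² = 4 + 4 + 9 = 17
proj_q p = (1/17) · (-2, -2, 3) ≈ (-0.118, -0.118, 0.176)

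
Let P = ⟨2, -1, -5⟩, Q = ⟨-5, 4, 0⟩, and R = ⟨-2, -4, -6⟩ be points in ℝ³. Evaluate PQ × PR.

(10, -27, 41)

PQ = (-7, 5, 5)
PR = (-4, -3, -1)
i: 5·(-1) - 5·(-3) = -5 - (-15) = 10
j: 5·(-4) - (-7)·(-1) = -20 - 7 = -27
k: (-7)·(-3) - 5·(-4) = 21 - (-20) = 41
PQ × PR = (10, -27, 41)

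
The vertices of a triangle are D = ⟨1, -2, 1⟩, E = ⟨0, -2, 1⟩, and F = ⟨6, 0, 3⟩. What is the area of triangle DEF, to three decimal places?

1.414

DE = (-1, 0, 0),  DF = (5, 2, 2)
i: 0·2 - 0·2 = 0 - 0 = 0
j: 0·5 - (-1)·2 = 0 - (-2) = 2
k: (-1)·2 - 0·5 = -2 - 0 = -2
DE × DF = (0, 2, -2)
|DE × DF| = √8 ≈ 2.8284
area = ½ · 2.8284 ≈ 1.414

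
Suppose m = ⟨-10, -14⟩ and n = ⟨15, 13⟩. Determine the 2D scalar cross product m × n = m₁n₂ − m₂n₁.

80

(-10)·13 - (-14)·15 = -130 - (-210) = 80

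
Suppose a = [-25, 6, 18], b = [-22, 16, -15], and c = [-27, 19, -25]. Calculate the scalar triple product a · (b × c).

b × c:
i: 16·(-25) - (-15)·19 = -400 - (-285) = -115
j: (-15)·(-27) - (-22)·(-25) = 405 - 550 = -145
k: (-22)·19 - 16·(-27) = -418 - (-432) = 14
b × c = (-115, -145, 14)
a · (b × c) = (-25)·(-115) + 6·(-145) + 18·14 = 2875 - 870 + 252 = 2257

2257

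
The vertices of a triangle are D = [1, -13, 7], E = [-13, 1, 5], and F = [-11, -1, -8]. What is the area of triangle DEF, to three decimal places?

131.522

DE = (-14, 14, -2),  DF = (-12, 12, -15)
i: 14·(-15) - (-2)·12 = -210 - (-24) = -186
j: (-2)·(-12) - (-14)·(-15) = 24 - 210 = -186
k: (-14)·12 - 14·(-12) = -168 - (-168) = 0
DE × DF = (-186, -186, 0)
|DE × DF| = √69192 ≈ 263.0437
area = ½ · 263.0437 ≈ 131.522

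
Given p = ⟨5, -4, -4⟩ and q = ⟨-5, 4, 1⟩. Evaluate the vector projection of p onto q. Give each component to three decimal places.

p · q = 5·(-5) + (-4)·4 + (-4)·1 = -25 - 16 - 4 = -45
|q|² = 25 + 16 + 1 = 42
proj_q p = (-45/42) · (-5, 4, 1) ≈ (5.357, -4.286, -1.071)

(5.357, -4.286, -1.071)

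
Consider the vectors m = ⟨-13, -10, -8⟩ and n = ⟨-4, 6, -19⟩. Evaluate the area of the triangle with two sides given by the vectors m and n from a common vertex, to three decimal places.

i: (-10)·(-19) - (-8)·6 = 190 - (-48) = 238
j: (-8)·(-4) - (-13)·(-19) = 32 - 247 = -215
k: (-13)·6 - (-10)·(-4) = -78 - 40 = -118
m × n = (238, -215, -118)
|m × n| = √(238² + (-215)² + (-118)²) = √116793 ≈ 341.7499
area = ½ · 341.7499 ≈ 170.875

170.875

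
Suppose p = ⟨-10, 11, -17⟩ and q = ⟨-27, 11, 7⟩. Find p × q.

i: 11·7 - (-17)·11 = 77 - (-187) = 264
j: (-17)·(-27) - (-10)·7 = 459 - (-70) = 529
k: (-10)·11 - 11·(-27) = -110 - (-297) = 187
p × q = (264, 529, 187)

(264, 529, 187)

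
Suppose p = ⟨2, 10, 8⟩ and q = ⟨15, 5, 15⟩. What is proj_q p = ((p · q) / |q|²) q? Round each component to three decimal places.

(6.316, 2.105, 6.316)

p · q = 2·15 + 10·5 + 8·15 = 30 + 50 + 120 = 200
|q|² = 225 + 25 + 225 = 475
proj_q p = (200/475) · (15, 5, 15) ≈ (6.316, 2.105, 6.316)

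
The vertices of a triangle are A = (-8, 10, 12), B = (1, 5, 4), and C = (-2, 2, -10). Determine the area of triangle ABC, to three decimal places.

81.210

AB = (9, -5, -8),  AC = (6, -8, -22)
i: (-5)·(-22) - (-8)·(-8) = 110 - 64 = 46
j: (-8)·6 - 9·(-22) = -48 - (-198) = 150
k: 9·(-8) - (-5)·6 = -72 - (-30) = -42
AB × AC = (46, 150, -42)
|AB × AC| = √26380 ≈ 162.4192
area = ½ · 162.4192 ≈ 81.210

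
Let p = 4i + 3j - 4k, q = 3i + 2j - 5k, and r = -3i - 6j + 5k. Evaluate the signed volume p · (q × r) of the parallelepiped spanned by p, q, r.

-32

q × r:
i: 2·5 - (-5)·(-6) = 10 - 30 = -20
j: (-5)·(-3) - 3·5 = 15 - 15 = 0
k: 3·(-6) - 2·(-3) = -18 - (-6) = -12
q × r = (-20, 0, -12)
p · (q × r) = 4·(-20) + 3·0 + (-4)·(-12) = -80 + 0 + 48 = -32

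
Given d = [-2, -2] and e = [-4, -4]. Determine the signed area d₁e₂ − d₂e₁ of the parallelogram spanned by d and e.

0

(-2)·(-4) - (-2)·(-4) = 8 - 8 = 0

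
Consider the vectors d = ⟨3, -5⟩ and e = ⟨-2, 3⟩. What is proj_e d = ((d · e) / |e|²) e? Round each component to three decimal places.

(3.231, -4.846)

d · e = 3·(-2) + (-5)·3 = -6 - 15 = -21
|e|² = 4 + 9 = 13
proj_e d = (-21/13) · (-2, 3) ≈ (3.231, -4.846)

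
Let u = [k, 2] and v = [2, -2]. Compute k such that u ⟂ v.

2

u · v = k·2 + 2·(-2) = -4 + 2k
Set equal to 0: 2k = 4, so k = 2.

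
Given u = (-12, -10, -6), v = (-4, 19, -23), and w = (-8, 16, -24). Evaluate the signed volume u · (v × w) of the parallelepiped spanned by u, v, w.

-352

v × w:
i: 19·(-24) - (-23)·16 = -456 - (-368) = -88
j: (-23)·(-8) - (-4)·(-24) = 184 - 96 = 88
k: (-4)·16 - 19·(-8) = -64 - (-152) = 88
v × w = (-88, 88, 88)
u · (v × w) = (-12)·(-88) + (-10)·88 + (-6)·88 = 1056 - 880 - 528 = -352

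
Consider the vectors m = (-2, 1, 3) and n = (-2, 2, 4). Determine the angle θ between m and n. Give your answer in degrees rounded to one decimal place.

m · n = (-2)·(-2) + 1·2 + 3·4 = 4 + 2 + 12 = 18
|m|² = 4 + 1 + 9 = 14,  |m| = √14 ≈ 3.741657
|n|² = 4 + 4 + 16 = 24,  |n| = √24 ≈ 4.898979
cos θ = 18 / (3.741657 · 4.898979) ≈ 0.98198
θ = arccos(0.98198) ≈ 10.9°

10.9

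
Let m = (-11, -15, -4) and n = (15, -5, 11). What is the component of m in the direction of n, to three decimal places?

m · n = (-11)·15 + (-15)·(-5) + (-4)·11 = -165 + 75 - 44 = -134
|n| = √(225 + 25 + 121) = √371 ≈ 19.2614
comp_n m = -134 / √371 ≈ -6.957

-6.957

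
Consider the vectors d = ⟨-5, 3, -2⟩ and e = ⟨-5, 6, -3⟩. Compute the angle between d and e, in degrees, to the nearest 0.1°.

d · e = (-5)·(-5) + 3·6 + (-2)·(-3) = 25 + 18 + 6 = 49
|d|² = 25 + 9 + 4 = 38,  |d| = √38 ≈ 6.164414
|e|² = 25 + 36 + 9 = 70,  |e| = √70 ≈ 8.366600
cos θ = 49 / (6.164414 · 8.366600) ≈ 0.95007
θ = arccos(0.95007) ≈ 18.2°

18.2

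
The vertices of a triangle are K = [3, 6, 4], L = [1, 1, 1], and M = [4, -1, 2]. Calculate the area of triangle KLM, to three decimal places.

KL = (-2, -5, -3),  KM = (1, -7, -2)
i: (-5)·(-2) - (-3)·(-7) = 10 - 21 = -11
j: (-3)·1 - (-2)·(-2) = -3 - 4 = -7
k: (-2)·(-7) - (-5)·1 = 14 - (-5) = 19
KL × KM = (-11, -7, 19)
|KL × KM| = √531 ≈ 23.0434
area = ½ · 23.0434 ≈ 11.522

11.522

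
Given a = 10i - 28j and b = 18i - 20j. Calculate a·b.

740

a · b = 10·18 + (-28)·(-20) = 180 + 560 = 740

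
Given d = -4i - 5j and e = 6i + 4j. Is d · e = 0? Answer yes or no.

no

d · e = (-4)·6 + (-5)·4 = -24 - 20 = -44
Nonzero, so the vectors are not orthogonal.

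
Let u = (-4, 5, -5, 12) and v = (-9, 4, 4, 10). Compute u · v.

156

u · v = (-4)·(-9) + 5·4 + (-5)·4 + 12·10 = 36 + 20 - 20 + 120 = 156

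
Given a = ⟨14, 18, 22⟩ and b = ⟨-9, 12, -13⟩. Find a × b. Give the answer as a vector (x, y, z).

i: 18·(-13) - 22·12 = -234 - 264 = -498
j: 22·(-9) - 14·(-13) = -198 - (-182) = -16
k: 14·12 - 18·(-9) = 168 - (-162) = 330
a × b = (-498, -16, 330)

(-498, -16, 330)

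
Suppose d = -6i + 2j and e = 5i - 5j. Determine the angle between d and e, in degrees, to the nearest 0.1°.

153.4

d · e = (-6)·5 + 2·(-5) = -30 - 10 = -40
|d|² = 36 + 4 = 40,  |d| = √40 ≈ 6.324555
|e|² = 25 + 25 = 50,  |e| = √50 ≈ 7.071068
cos θ = -40 / (6.324555 · 7.071068) ≈ -0.89443
θ = arccos(-0.89443) ≈ 153.4°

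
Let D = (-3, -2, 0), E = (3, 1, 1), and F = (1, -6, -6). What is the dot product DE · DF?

DE = E − D = (6, 3, 1)
DF = F − D = (4, -4, -6)
DE · DF = 6·4 + 3·(-4) + 1·(-6) = 24 - 12 - 6 = 6

6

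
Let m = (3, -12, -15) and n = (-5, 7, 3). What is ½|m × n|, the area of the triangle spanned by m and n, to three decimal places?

51.570

i: (-12)·3 - (-15)·7 = -36 - (-105) = 69
j: (-15)·(-5) - 3·3 = 75 - 9 = 66
k: 3·7 - (-12)·(-5) = 21 - 60 = -39
m × n = (69, 66, -39)
|m × n| = √(69² + 66² + (-39)²) = √10638 ≈ 103.1407
area = ½ · 103.1407 ≈ 51.570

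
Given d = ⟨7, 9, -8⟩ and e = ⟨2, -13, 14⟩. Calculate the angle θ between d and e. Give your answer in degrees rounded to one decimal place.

d · e = 7·2 + 9·(-13) + (-8)·14 = 14 - 117 - 112 = -215
|d|² = 49 + 81 + 64 = 194,  |d| = √194 ≈ 13.928388
|e|² = 4 + 169 + 196 = 369,  |e| = √369 ≈ 19.209373
cos θ = -215 / (13.928388 · 19.209373) ≈ -0.80357
θ = arccos(-0.80357) ≈ 143.5°

143.5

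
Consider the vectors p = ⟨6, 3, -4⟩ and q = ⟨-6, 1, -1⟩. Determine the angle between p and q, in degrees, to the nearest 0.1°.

127.0

p · q = 6·(-6) + 3·1 + (-4)·(-1) = -36 + 3 + 4 = -29
|p|² = 36 + 9 + 16 = 61,  |p| = √61 ≈ 7.810250
|q|² = 36 + 1 + 1 = 38,  |q| = √38 ≈ 6.164414
cos θ = -29 / (7.810250 · 6.164414) ≈ -0.60234
θ = arccos(-0.60234) ≈ 127.0°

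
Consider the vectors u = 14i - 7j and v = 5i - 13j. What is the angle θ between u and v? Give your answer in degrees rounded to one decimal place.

42.4

u · v = 14·5 + (-7)·(-13) = 70 + 91 = 161
|u|² = 196 + 49 = 245,  |u| = √245 ≈ 15.652476
|v|² = 25 + 169 = 194,  |v| = √194 ≈ 13.928388
cos θ = 161 / (15.652476 · 13.928388) ≈ 0.73849
θ = arccos(0.73849) ≈ 42.4°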